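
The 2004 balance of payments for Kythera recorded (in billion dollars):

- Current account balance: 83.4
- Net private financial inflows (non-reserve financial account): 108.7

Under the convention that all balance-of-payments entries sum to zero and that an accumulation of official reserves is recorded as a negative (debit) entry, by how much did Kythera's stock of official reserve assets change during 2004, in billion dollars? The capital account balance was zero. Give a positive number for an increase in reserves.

Official reserve transactions balance = -(83.4 + 108.7) = -192.1
An accumulation of reserves is recorded as a debit (negative entry), so the change in the stock of reserves is the negative of that balance.
Change in official reserves = -(-192.1) = 192.1

192.1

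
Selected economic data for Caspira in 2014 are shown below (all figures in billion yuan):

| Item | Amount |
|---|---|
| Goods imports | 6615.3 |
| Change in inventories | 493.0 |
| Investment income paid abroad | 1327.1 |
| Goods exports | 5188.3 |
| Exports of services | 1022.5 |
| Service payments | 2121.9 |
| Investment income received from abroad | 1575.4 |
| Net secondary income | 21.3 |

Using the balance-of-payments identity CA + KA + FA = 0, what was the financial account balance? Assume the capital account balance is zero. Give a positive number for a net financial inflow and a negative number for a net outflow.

Goods balance = 5188.3 - 6615.3 = -1427.0
Services balance = 1022.5 - 2121.9 = -1099.4
Trade balance (goods + services) = -1427.0 + (-1099.4) = -2526.4
Net primary income = 1575.4 - 1327.1 = 248.3
Net secondary income = 21.3
Current account = -2526.4 + 248.3 + 21.3 = -2256.8
Financial account = -(-2256.8) = 2256.8

2256.8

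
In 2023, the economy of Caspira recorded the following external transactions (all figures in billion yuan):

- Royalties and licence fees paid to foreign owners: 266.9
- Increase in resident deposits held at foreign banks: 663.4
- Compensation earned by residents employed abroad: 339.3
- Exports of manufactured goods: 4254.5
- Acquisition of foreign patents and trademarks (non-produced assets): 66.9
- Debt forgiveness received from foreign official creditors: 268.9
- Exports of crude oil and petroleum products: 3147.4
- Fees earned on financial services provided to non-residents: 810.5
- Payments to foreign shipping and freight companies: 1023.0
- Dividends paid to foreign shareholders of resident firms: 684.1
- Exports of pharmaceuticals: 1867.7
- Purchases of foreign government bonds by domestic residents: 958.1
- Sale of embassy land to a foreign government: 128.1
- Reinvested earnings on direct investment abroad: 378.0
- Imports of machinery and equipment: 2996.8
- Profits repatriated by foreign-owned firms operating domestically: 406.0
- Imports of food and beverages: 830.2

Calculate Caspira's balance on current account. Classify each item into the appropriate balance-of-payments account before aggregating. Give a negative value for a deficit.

Goods: -2996.8 - 830.2 + 3147.4 + 1867.7 + 4254.5 = 5442.6
Services: -1023.0 + 810.5 - 266.9 = -479.4
Primary income: -406.0 - 684.1 + 378.0 + 339.3 = -372.8
Current account = 5442.6 + (-479.4) + (-372.8) = 4590.4
(Excluded from the current account — financial account: increase in resident deposits held at foreign banks 663.4, purchases of foreign government bonds by domestic residents 958.1; capital account: acquisition of foreign patents and trademarks (non-produced assets) 66.9, debt forgiveness received from foreign official creditors 268.9, sale of embassy land to a foreign government 128.1.)

4590.4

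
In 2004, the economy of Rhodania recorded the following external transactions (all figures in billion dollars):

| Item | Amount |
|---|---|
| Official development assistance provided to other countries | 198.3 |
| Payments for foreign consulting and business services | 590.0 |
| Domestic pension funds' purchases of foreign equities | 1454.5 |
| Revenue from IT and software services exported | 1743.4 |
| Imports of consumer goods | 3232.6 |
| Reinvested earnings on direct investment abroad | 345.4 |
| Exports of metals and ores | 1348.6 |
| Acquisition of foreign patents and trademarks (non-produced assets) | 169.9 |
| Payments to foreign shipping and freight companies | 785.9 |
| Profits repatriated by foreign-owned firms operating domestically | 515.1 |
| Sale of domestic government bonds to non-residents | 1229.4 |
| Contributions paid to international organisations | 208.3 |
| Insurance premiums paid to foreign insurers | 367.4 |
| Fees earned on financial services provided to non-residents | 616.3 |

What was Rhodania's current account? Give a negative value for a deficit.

-1843.9

Goods: -3232.6 + 1348.6 = -1884.0
Services: 1743.4 - 367.4 - 590.0 - 785.9 + 616.3 = 616.4
Primary income: -515.1 + 345.4 = -169.7
Secondary income: -208.3 - 198.3 = -406.6
Current account = (-1884.0) + 616.4 + (-169.7) + (-406.6) = -1843.9
(Excluded from the current account — financial account: domestic pension funds' purchases of foreign equities 1454.5, sale of domestic government bonds to non-residents 1229.4; capital account: acquisition of foreign patents and trademarks (non-produced assets) 169.9.)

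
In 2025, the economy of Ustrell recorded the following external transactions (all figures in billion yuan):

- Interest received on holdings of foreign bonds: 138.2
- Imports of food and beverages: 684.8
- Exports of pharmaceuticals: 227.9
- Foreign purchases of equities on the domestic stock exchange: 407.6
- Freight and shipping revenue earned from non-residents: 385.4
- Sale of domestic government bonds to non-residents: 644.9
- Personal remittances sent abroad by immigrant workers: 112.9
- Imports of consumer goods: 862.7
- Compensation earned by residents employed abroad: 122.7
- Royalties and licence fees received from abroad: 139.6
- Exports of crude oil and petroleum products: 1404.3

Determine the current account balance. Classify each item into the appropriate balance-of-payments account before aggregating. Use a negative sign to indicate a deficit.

757.7

Goods: -684.8 - 862.7 + 1404.3 + 227.9 = 84.7
Services: 139.6 + 385.4 = 525.0
Primary income: 122.7 + 138.2 = 260.9
Secondary income: -112.9
Current account = 84.7 + 525.0 + 260.9 + (-112.9) = 757.7
(Excluded from the current account — financial account: foreign purchases of equities on the domestic stock exchange 407.6, sale of domestic government bonds to non-residents 644.9.)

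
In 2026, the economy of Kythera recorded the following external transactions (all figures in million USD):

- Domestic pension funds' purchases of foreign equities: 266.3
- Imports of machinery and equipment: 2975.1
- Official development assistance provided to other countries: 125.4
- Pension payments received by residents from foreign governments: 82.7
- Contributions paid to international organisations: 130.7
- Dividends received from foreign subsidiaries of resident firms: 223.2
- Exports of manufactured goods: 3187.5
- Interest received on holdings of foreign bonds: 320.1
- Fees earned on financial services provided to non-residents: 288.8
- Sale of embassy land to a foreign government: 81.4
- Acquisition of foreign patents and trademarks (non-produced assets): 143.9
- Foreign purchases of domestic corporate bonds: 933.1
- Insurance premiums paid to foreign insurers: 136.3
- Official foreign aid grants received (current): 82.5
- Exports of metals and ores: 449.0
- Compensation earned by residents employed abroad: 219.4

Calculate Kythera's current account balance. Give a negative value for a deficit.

Goods: 449.0 + 3187.5 - 2975.1 = 661.4
Services: 288.8 - 136.3 = 152.5
Primary income: 223.2 + 320.1 + 219.4 = 762.7
Secondary income: 82.7 + 82.5 - 125.4 - 130.7 = -90.9
Current account = 661.4 + 152.5 + 762.7 + (-90.9) = 1485.7
(Excluded from the current account — financial account: domestic pension funds' purchases of foreign equities 266.3, foreign purchases of domestic corporate bonds 933.1; capital account: sale of embassy land to a foreign government 81.4, acquisition of foreign patents and trademarks (non-produced assets) 143.9.)

1485.7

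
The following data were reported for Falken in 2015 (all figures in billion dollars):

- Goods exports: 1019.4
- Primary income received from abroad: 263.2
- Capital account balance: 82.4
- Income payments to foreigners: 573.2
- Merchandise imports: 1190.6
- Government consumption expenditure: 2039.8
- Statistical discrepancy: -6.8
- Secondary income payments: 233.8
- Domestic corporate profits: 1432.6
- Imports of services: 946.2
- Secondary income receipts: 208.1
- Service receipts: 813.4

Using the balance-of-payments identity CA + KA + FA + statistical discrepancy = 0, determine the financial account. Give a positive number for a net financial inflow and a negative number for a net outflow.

564.1

Goods balance = 1019.4 - 1190.6 = -171.2
Services balance = 813.4 - 946.2 = -132.8
Trade balance (goods + services) = -171.2 + (-132.8) = -304.0
Net primary income = 263.2 - 573.2 = -310.0
Net secondary income = 208.1 - 233.8 = -25.7
Current account = -304.0 + (-310.0) + (-25.7) = -639.7
Financial account = -(-639.7 + 82.4 + (-6.8)) = 564.1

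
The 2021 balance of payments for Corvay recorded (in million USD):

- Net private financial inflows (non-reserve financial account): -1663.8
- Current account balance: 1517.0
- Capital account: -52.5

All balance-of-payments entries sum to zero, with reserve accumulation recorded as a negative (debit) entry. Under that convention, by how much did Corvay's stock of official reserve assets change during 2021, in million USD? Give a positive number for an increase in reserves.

-199.3

Official reserve transactions balance = -(1517.0 + (-52.5) + (-1663.8)) = 199.3
An accumulation of reserves is recorded as a debit (negative entry), so the change in the stock of reserves is the negative of that balance.
Change in official reserves = -(199.3) = -199.3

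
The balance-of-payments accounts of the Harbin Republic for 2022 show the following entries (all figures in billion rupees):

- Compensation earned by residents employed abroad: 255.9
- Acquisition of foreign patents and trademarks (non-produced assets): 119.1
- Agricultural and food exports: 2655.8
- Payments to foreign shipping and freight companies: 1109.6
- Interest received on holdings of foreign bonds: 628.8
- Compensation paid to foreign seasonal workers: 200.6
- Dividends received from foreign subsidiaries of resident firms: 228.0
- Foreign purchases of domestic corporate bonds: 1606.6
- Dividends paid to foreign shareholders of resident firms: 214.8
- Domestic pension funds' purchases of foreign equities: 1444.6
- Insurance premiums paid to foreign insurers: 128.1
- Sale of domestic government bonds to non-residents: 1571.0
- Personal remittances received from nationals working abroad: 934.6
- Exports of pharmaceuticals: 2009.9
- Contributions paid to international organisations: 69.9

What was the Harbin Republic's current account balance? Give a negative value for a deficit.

Goods: 2009.9 + 2655.8 = 4665.7
Services: -128.1 - 1109.6 = -1237.7
Primary income: -214.8 - 200.6 + 628.8 + 255.9 + 228.0 = 697.3
Secondary income: 934.6 - 69.9 = 864.7
Current account = 4665.7 + (-1237.7) + 697.3 + 864.7 = 4990.0
(Excluded from the current account — capital account: acquisition of foreign patents and trademarks (non-produced assets) 119.1; financial account: foreign purchases of domestic corporate bonds 1606.6, domestic pension funds' purchases of foreign equities 1444.6, sale of domestic government bonds to non-residents 1571.0.)

4990.0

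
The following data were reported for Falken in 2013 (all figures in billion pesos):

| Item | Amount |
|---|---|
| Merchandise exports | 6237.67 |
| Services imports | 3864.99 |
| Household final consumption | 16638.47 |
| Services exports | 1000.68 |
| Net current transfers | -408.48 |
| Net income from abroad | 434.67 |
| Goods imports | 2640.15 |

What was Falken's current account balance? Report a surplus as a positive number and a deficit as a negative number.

759.40

Goods balance = 6237.67 - 2640.15 = 3597.52
Services balance = 1000.68 - 3864.99 = -2864.31
Trade balance (goods + services) = 3597.52 + (-2864.31) = 733.21
Net primary income = 434.67
Net secondary income = -408.48
Current account = 733.21 + 434.67 + (-408.48) = 759.40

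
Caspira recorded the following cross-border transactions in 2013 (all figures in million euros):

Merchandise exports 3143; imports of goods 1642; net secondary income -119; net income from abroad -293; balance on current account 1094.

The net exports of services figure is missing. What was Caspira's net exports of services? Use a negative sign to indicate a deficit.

Current account = goods balance + services balance + net primary income + net secondary income
Sum of the known components = 1089
Net exports of services = CA - (known components) = 1094 - 1089 = 5

5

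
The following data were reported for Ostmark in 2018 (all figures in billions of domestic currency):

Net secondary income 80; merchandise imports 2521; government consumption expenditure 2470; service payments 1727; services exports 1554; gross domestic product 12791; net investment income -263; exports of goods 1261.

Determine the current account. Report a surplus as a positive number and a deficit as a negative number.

-1616

Goods balance = 1261 - 2521 = -1260
Services balance = 1554 - 1727 = -173
Trade balance (goods + services) = -1260 + (-173) = -1433
Net primary income = -263
Net secondary income = 80
Current account = -1433 + (-263) + 80 = -1616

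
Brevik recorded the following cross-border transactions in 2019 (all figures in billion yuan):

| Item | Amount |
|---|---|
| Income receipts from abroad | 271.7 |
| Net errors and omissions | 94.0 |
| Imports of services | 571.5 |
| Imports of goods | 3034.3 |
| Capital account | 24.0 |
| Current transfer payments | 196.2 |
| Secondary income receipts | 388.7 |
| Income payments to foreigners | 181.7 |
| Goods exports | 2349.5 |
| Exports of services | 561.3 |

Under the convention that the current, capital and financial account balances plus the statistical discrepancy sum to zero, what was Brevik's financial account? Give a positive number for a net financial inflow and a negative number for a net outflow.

294.5

Goods balance = 2349.5 - 3034.3 = -684.8
Services balance = 561.3 - 571.5 = -10.2
Trade balance (goods + services) = -684.8 + (-10.2) = -695.0
Net primary income = 271.7 - 181.7 = 90.0
Net secondary income = 388.7 - 196.2 = 192.5
Current account = -695.0 + 90.0 + 192.5 = -412.5
Financial account = -(-412.5 + 24.0 + 94.0) = 294.5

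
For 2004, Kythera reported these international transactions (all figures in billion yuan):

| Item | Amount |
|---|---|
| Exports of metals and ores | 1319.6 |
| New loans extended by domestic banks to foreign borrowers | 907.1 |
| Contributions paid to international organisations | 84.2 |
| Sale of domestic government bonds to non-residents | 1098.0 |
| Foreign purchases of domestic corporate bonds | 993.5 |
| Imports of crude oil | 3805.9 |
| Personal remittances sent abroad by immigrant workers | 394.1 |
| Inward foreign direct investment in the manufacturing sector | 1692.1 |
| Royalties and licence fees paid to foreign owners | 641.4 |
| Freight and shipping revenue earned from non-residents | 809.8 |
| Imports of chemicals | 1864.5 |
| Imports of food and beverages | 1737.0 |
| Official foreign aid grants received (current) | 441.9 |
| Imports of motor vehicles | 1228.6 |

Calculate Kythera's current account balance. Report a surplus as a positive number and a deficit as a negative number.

Goods: -1737.0 - 1864.5 - 1228.6 + 1319.6 - 3805.9 = -7316.4
Services: -641.4 + 809.8 = 168.4
Secondary income: 441.9 - 394.1 - 84.2 = -36.4
Current account = (-7316.4) + 168.4 + (-36.4) = -7184.4
(Excluded from the current account — financial account: new loans extended by domestic banks to foreign borrowers 907.1, sale of domestic government bonds to non-residents 1098.0, foreign purchases of domestic corporate bonds 993.5, inward foreign direct investment in the manufacturing sector 1692.1.)

-7184.4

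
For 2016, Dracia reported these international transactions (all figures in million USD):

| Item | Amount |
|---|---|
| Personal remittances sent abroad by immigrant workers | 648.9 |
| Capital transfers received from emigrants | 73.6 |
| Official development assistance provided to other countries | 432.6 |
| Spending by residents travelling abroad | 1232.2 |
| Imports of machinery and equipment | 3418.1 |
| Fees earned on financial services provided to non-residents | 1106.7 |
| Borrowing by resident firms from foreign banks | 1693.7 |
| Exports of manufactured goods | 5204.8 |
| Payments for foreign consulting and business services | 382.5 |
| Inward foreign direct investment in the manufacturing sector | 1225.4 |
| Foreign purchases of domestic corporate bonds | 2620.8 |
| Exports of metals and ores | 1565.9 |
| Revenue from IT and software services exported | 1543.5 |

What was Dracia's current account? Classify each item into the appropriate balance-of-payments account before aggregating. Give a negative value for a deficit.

Goods: -3418.1 + 5204.8 + 1565.9 = 3352.6
Services: -1232.2 + 1106.7 - 382.5 + 1543.5 = 1035.5
Secondary income: -648.9 - 432.6 = -1081.5
Current account = 3352.6 + 1035.5 + (-1081.5) = 3306.6
(Excluded from the current account — capital account: capital transfers received from emigrants 73.6; financial account: borrowing by resident firms from foreign banks 1693.7, inward foreign direct investment in the manufacturing sector 1225.4, foreign purchases of domestic corporate bonds 2620.8.)

3306.6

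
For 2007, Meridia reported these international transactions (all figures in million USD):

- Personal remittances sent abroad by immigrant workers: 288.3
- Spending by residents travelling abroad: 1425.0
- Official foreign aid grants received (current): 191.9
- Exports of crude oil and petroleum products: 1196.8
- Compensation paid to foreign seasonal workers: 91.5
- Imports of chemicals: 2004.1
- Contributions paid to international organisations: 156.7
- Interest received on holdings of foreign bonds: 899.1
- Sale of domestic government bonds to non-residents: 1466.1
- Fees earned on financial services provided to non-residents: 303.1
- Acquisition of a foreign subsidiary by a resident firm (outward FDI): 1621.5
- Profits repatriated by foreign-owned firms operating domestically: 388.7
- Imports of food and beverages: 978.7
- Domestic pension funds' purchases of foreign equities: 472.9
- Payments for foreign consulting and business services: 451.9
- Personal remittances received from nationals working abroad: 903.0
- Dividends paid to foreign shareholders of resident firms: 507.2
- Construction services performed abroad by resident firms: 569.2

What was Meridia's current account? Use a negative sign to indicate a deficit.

-2229.0

Goods: -2004.1 + 1196.8 - 978.7 = -1786.0
Services: -1425.0 + 303.1 + 569.2 - 451.9 = -1004.6
Primary income: -91.5 - 388.7 + 899.1 - 507.2 = -88.3
Secondary income: 191.9 + 903.0 - 288.3 - 156.7 = 649.9
Current account = (-1786.0) + (-1004.6) + (-88.3) + 649.9 = -2229.0
(Excluded from the current account — financial account: sale of domestic government bonds to non-residents 1466.1, acquisition of a foreign subsidiary by a resident firm (outward FDI) 1621.5, domestic pension funds' purchases of foreign equities 472.9.)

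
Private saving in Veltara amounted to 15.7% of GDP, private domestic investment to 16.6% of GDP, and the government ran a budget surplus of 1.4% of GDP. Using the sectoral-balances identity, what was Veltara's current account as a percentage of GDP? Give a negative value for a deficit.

0.5

By the sectoral-balances identity, CA = (S_private - I) + (T - G).
Private balance = 15.7 - 16.6 = -0.9
Government balance (T - G) = 1.4
CA = -0.9 + 1.4 = 0.5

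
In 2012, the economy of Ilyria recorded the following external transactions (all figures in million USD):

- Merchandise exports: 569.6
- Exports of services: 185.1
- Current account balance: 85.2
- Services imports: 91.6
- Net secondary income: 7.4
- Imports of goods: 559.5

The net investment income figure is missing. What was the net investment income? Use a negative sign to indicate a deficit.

Current account = goods balance + services balance + net primary income + net secondary income
Sum of the known components = 111.0
Net investment income = CA - (known components) = 85.2 - 111.0 = -25.8

-25.8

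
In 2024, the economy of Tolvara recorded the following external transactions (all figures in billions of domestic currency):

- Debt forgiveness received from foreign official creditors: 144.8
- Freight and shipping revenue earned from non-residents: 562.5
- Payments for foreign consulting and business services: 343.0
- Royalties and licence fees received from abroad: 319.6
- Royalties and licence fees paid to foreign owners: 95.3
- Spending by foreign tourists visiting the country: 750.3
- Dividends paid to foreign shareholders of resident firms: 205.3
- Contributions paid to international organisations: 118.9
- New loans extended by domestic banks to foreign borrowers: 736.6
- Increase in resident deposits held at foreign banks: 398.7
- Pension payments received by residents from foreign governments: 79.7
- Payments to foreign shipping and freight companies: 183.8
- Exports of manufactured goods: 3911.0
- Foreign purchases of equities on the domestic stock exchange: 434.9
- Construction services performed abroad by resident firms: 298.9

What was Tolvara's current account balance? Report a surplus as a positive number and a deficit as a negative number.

Goods: 3911.0
Services: 562.5 + 298.9 - 183.8 - 343.0 + 750.3 - 95.3 + 319.6 = 1309.2
Primary income: -205.3
Secondary income: -118.9 + 79.7 = -39.2
Current account = 3911.0 + 1309.2 + (-205.3) + (-39.2) = 4975.7
(Excluded from the current account — capital account: debt forgiveness received from foreign official creditors 144.8; financial account: new loans extended by domestic banks to foreign borrowers 736.6, increase in resident deposits held at foreign banks 398.7, foreign purchases of equities on the domestic stock exchange 434.9.)

4975.7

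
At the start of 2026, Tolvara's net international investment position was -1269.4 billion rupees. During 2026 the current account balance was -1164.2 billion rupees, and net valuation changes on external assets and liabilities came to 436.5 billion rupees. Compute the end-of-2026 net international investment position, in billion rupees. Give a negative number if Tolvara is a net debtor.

-1997.1

Change in NIIP = current account + net valuation change = -1164.2 + 436.5 = -727.7
End-of-year NIIP = -1269.4 + (-727.7) = -1997.1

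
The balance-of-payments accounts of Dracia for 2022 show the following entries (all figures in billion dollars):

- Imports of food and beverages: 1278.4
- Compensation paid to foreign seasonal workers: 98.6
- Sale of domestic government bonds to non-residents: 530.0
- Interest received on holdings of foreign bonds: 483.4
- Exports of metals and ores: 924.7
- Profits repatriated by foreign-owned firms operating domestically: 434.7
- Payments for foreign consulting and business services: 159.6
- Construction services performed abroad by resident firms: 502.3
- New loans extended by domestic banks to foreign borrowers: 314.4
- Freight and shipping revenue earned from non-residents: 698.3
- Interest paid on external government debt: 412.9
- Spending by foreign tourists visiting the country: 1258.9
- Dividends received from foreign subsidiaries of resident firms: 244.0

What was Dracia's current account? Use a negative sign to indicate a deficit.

1727.4

Goods: 924.7 - 1278.4 = -353.7
Services: 502.3 + 1258.9 - 159.6 + 698.3 = 2299.9
Primary income: 483.4 + 244.0 - 412.9 - 98.6 - 434.7 = -218.8
Current account = (-353.7) + 2299.9 + (-218.8) = 1727.4
(Excluded from the current account — financial account: sale of domestic government bonds to non-residents 530.0, new loans extended by domestic banks to foreign borrowers 314.4.)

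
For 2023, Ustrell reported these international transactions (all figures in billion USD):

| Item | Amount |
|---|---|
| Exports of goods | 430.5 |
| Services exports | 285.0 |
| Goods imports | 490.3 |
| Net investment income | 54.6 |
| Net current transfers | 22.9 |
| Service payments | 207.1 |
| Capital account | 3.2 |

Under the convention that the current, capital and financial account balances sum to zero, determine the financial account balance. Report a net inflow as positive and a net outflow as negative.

-98.8

Goods balance = 430.5 - 490.3 = -59.8
Services balance = 285.0 - 207.1 = 77.9
Trade balance (goods + services) = -59.8 + 77.9 = 18.1
Net primary income = 54.6
Net secondary income = 22.9
Current account = 18.1 + 54.6 + 22.9 = 95.6
Financial account = -(95.6 + 3.2) = -98.8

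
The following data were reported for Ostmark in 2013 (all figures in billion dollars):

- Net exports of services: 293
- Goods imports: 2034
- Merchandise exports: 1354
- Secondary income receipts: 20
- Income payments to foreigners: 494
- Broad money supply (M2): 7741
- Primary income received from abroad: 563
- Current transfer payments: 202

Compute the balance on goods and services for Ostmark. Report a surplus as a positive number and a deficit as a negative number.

-387

Goods balance = 1354 - 2034 = -680
Services balance = 293
Trade balance (goods + services) = -680 + 293 = -387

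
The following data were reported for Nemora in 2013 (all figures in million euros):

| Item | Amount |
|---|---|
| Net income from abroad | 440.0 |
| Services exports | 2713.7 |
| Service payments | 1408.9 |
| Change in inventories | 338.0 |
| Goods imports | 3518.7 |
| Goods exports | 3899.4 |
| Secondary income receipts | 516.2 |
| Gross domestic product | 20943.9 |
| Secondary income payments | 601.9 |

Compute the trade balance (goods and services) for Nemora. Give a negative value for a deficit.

Goods balance = 3899.4 - 3518.7 = 380.7
Services balance = 2713.7 - 1408.9 = 1304.8
Trade balance (goods + services) = 380.7 + 1304.8 = 1685.5

1685.5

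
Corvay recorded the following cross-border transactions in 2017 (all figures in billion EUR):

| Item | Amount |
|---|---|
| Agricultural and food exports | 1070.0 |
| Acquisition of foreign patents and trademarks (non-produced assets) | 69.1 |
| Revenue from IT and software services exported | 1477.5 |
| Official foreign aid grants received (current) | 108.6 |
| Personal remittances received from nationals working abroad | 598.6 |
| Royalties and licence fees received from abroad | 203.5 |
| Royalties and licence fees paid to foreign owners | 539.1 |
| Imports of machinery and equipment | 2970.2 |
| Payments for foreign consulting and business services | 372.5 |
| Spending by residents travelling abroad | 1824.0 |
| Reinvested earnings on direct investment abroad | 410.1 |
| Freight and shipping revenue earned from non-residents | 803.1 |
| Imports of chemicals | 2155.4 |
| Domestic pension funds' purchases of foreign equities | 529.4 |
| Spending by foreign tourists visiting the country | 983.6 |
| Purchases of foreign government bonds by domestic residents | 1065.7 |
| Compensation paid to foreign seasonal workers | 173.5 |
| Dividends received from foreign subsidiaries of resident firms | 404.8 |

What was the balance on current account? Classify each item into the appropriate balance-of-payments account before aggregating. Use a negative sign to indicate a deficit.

-1974.9

Goods: -2970.2 + 1070.0 - 2155.4 = -4055.6
Services: -1824.0 - 372.5 + 203.5 + 803.1 + 1477.5 - 539.1 + 983.6 = 732.1
Primary income: 404.8 + 410.1 - 173.5 = 641.4
Secondary income: 108.6 + 598.6 = 707.2
Current account = (-4055.6) + 732.1 + 641.4 + 707.2 = -1974.9
(Excluded from the current account — capital account: acquisition of foreign patents and trademarks (non-produced assets) 69.1; financial account: domestic pension funds' purchases of foreign equities 529.4, purchases of foreign government bonds by domestic residents 1065.7.)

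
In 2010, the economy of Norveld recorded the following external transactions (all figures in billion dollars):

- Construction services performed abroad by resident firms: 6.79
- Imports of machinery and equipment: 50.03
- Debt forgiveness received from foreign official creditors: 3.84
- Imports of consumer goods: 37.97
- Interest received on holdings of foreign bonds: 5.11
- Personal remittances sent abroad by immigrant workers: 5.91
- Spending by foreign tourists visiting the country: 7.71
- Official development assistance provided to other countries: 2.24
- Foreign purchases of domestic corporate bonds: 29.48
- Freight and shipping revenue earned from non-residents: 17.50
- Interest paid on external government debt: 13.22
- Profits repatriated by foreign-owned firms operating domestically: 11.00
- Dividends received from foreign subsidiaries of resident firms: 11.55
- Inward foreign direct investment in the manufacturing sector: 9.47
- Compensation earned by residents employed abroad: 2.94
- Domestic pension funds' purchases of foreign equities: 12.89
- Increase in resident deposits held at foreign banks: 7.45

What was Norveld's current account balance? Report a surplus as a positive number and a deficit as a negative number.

-68.77

Goods: -37.97 - 50.03 = -88.00
Services: 17.50 + 7.71 + 6.79 = 32.00
Primary income: -11.00 + 2.94 + 5.11 - 13.22 + 11.55 = -4.62
Secondary income: -5.91 - 2.24 = -8.15
Current account = (-88.00) + 32.00 + (-4.62) + (-8.15) = -68.77
(Excluded from the current account — capital account: debt forgiveness received from foreign official creditors 3.84; financial account: foreign purchases of domestic corporate bonds 29.48, inward foreign direct investment in the manufacturing sector 9.47, domestic pension funds' purchases of foreign equities 12.89, increase in resident deposits held at foreign banks 7.45.)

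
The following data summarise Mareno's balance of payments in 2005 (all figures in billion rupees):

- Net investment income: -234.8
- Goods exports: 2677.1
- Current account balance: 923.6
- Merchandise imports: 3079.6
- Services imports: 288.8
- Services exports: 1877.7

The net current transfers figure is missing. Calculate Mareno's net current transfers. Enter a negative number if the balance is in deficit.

-28.0

Current account = goods balance + services balance + net primary income + net secondary income
Sum of the known components = 951.6
Net current transfers = CA - (known components) = 923.6 - 951.6 = -28.0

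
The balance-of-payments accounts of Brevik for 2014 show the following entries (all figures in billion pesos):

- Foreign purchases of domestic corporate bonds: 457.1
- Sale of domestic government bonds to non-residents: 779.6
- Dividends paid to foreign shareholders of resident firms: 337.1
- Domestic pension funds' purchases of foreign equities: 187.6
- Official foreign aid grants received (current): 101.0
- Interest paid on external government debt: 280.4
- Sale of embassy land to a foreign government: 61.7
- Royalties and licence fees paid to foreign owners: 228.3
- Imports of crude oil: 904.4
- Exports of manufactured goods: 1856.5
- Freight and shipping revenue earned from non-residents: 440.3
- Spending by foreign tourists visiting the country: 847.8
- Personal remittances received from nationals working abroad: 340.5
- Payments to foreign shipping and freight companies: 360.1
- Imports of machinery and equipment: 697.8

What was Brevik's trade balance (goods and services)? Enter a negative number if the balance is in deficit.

Goods: 1856.5 - 904.4 - 697.8 = 254.3
Services: 847.8 - 228.3 - 360.1 + 440.3 = 699.7
Trade balance = 254.3 + 699.7 = 954.0
(Excluded from the trade balance — financial account: foreign purchases of domestic corporate bonds 457.1, sale of domestic government bonds to non-residents 779.6, domestic pension funds' purchases of foreign equities 187.6; primary income: dividends paid to foreign shareholders of resident firms 337.1, interest paid on external government debt 280.4; secondary income: official foreign aid grants received (current) 101.0, personal remittances received from nationals working abroad 340.5; capital account: sale of embassy land to a foreign government 61.7.)

954.0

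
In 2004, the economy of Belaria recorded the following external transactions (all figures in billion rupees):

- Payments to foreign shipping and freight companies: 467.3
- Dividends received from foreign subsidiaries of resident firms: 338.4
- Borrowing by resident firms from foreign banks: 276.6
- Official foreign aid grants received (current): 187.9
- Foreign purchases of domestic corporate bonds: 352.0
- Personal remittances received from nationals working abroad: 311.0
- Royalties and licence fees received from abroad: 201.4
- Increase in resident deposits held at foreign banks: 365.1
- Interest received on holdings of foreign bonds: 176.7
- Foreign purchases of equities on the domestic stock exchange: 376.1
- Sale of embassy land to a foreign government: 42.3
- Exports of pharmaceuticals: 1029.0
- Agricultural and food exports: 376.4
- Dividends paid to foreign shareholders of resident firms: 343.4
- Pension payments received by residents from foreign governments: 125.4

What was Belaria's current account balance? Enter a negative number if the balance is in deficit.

1935.5

Goods: 376.4 + 1029.0 = 1405.4
Services: 201.4 - 467.3 = -265.9
Primary income: 176.7 + 338.4 - 343.4 = 171.7
Secondary income: 311.0 + 125.4 + 187.9 = 624.3
Current account = 1405.4 + (-265.9) + 171.7 + 624.3 = 1935.5
(Excluded from the current account — financial account: borrowing by resident firms from foreign banks 276.6, foreign purchases of domestic corporate bonds 352.0, increase in resident deposits held at foreign banks 365.1, foreign purchases of equities on the domestic stock exchange 376.1; capital account: sale of embassy land to a foreign government 42.3.)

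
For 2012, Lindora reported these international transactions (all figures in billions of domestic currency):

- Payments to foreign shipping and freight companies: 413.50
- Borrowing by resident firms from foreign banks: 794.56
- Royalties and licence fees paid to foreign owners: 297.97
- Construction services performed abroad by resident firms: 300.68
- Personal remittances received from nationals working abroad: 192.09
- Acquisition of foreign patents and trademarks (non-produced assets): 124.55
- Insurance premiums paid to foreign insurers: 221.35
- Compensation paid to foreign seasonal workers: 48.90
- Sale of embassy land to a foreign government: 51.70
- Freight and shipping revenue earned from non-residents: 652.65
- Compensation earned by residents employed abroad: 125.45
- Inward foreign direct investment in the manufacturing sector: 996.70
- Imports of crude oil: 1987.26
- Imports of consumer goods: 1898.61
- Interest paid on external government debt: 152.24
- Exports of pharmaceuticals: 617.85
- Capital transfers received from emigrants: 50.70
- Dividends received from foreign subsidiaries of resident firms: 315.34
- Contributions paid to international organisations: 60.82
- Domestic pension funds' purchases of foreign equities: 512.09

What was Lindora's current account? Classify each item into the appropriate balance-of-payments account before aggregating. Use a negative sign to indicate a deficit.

-2876.59

Goods: -1987.26 + 617.85 - 1898.61 = -3268.02
Services: 300.68 - 413.50 + 652.65 - 297.97 - 221.35 = 20.51
Primary income: 315.34 - 152.24 + 125.45 - 48.90 = 239.65
Secondary income: 192.09 - 60.82 = 131.27
Current account = (-3268.02) + 20.51 + 239.65 + 131.27 = -2876.59
(Excluded from the current account — financial account: borrowing by resident firms from foreign banks 794.56, inward foreign direct investment in the manufacturing sector 996.70, domestic pension funds' purchases of foreign equities 512.09; capital account: acquisition of foreign patents and trademarks (non-produced assets) 124.55, sale of embassy land to a foreign government 51.70, capital transfers received from emigrants 50.70.)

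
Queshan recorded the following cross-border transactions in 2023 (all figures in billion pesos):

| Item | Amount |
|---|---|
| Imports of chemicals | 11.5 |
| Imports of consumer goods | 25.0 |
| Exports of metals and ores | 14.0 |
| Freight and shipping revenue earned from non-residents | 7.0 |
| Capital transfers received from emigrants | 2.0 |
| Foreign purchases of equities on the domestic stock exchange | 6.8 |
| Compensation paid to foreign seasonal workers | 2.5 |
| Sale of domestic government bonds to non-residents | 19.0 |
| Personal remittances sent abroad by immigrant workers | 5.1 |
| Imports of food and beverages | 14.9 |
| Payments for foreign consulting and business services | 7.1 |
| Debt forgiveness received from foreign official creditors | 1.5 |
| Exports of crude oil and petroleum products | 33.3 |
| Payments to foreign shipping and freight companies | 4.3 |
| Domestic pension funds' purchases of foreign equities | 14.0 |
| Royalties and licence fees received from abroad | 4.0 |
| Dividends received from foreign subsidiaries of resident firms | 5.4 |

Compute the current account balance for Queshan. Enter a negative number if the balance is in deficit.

-6.7

Goods: -14.9 + 33.3 + 14.0 - 11.5 - 25.0 = -4.1
Services: 4.0 - 7.1 - 4.3 + 7.0 = -0.4
Primary income: 5.4 - 2.5 = 2.9
Secondary income: -5.1
Current account = (-4.1) + (-0.4) + 2.9 + (-5.1) = -6.7
(Excluded from the current account — capital account: capital transfers received from emigrants 2.0, debt forgiveness received from foreign official creditors 1.5; financial account: foreign purchases of equities on the domestic stock exchange 6.8, sale of domestic government bonds to non-residents 19.0, domestic pension funds' purchases of foreign equities 14.0.)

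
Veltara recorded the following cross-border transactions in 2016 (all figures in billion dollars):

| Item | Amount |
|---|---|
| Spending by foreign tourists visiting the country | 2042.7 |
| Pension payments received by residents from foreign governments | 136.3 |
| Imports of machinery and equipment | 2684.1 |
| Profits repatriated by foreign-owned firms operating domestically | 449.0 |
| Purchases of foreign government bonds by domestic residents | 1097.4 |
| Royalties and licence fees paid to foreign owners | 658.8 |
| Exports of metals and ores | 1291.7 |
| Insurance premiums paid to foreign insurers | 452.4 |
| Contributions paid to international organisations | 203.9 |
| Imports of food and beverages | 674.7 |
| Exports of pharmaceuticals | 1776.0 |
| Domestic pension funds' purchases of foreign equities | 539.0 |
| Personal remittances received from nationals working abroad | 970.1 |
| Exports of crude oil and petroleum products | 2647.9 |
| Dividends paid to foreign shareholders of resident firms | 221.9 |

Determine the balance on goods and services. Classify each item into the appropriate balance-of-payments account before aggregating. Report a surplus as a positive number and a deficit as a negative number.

Goods: -2684.1 - 674.7 + 2647.9 + 1776.0 + 1291.7 = 2356.8
Services: -658.8 + 2042.7 - 452.4 = 931.5
Trade balance = 2356.8 + 931.5 = 3288.3
(Excluded from the trade balance — secondary income: pension payments received by residents from foreign governments 136.3, contributions paid to international organisations 203.9, personal remittances received from nationals working abroad 970.1; primary income: profits repatriated by foreign-owned firms operating domestically 449.0, dividends paid to foreign shareholders of resident firms 221.9; financial account: purchases of foreign government bonds by domestic residents 1097.4, domestic pension funds' purchases of foreign equities 539.0.)

3288.3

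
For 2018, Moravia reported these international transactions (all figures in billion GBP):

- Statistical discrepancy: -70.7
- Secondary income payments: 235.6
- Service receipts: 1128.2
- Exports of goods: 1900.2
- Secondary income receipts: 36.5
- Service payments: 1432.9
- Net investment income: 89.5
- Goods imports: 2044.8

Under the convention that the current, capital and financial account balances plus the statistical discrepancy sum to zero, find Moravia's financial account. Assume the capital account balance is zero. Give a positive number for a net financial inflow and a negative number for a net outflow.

Goods balance = 1900.2 - 2044.8 = -144.6
Services balance = 1128.2 - 1432.9 = -304.7
Trade balance (goods + services) = -144.6 + (-304.7) = -449.3
Net primary income = 89.5
Net secondary income = 36.5 - 235.6 = -199.1
Current account = -449.3 + 89.5 + (-199.1) = -558.9
Financial account = -(-558.9 + (-70.7)) = 629.6

629.6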